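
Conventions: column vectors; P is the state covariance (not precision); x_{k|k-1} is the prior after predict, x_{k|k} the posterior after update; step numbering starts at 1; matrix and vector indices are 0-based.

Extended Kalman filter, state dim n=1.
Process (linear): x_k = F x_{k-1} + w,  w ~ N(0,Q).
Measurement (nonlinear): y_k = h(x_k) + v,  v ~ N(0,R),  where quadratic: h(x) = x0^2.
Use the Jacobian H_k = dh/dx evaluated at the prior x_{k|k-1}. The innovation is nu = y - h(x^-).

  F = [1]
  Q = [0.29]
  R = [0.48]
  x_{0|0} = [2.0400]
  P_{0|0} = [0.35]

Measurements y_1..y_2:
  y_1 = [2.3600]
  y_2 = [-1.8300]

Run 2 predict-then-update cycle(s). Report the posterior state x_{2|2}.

step 1: x^-=[2.0400]  P^-=[0.6400]  H_jac=[4.0800]  S=[11.1337]  K=[0.2345]  nu=[-1.8016]  x^+=[1.6175]  P^+=[0.0276]
step 2: x^-=[1.6175]  P^-=[0.3176]  H_jac=[3.2349]  S=[3.8035]  K=[0.2701]  nu=[-4.4462]  x^+=[0.4165]  P^+=[0.0401]

x_post = [0.4165]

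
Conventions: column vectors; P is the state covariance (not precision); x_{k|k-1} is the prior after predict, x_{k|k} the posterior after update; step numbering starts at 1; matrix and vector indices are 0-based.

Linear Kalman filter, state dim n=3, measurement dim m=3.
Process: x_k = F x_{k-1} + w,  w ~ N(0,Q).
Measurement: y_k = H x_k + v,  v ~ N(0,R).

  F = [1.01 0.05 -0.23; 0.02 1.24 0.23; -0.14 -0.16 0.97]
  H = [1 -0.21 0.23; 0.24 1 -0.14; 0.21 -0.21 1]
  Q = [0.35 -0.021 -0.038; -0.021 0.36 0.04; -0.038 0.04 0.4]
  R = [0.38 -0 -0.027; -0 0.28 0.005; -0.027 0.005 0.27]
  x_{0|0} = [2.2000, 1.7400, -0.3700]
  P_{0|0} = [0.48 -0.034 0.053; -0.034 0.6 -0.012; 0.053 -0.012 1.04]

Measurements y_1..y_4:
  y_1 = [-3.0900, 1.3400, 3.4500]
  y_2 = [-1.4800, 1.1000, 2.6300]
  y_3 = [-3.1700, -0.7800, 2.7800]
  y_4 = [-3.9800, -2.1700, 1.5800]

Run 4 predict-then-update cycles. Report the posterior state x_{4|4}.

x_post = [-4.5281, 0.2936, 2.9645]

step 1: x^-=[2.3941, 2.1165, -0.9453]  P^-=[0.8684 -0.0564 -0.2844; -0.0564 1.3297 0.1430; -0.2844 0.1430 1.3911]  S=[1.2597 -0.1080 0.2133; -0.1080 1.6390 -0.3469; 0.2133 -0.3469 1.5835]  K=[0.6786 0.1367 -0.1184; -0.1899 0.8011 0.1076; -0.1329 0.1004 0.8617]  nu=[-4.8222, -1.4834, 4.3370]  x^+=[-1.5944, 2.3103, 3.2836]  P^+=[0.2785 -0.0456 -0.1177; -0.0456 0.2498 0.1002; -0.1177 0.1002 0.2825]
step 2: x^-=[-2.2501, 3.5881, 3.0387]  P^-=[0.6975 -0.1263 -0.2452; -0.1263 0.8130 0.1791; -0.2452 0.1791 0.6765]  S=[1.0720 -0.0778 0.0396; -0.0778 1.0522 -0.1127; 0.0396 -0.1127 0.8460]  K=[0.6343 0.1078 -0.1008; -0.1898 0.7149 0.0827; -0.1385 0.0904 0.7128]  nu=[0.8247, -1.5226, 0.8173]  x^+=[-1.9735, 2.4106, 3.3694]  P^+=[0.2586 -0.0475 -0.1081; -0.0475 0.2243 0.0881; -0.1081 0.0881 0.2379]
step 3: x^-=[-2.6477, 3.7246, 3.1589]  P^-=[0.6704 -0.1227 -0.2233; -0.1227 0.7645 0.1604; -0.2233 0.1604 0.6345]  S=[1.0510 -0.0761 0.0491; -0.0761 1.0068 -0.1121; 0.0491 -0.1121 0.8175]  K=[0.6255 0.1059 -0.0925; -0.1871 0.7021 0.0758; -0.1320 0.0855 0.6973]  nu=[-0.4667, -3.4269, 0.9593]  x^+=[-3.3913, 1.4785, 3.5964]  P^+=[0.2545 -0.0465 -0.1045; -0.0465 0.2200 0.0850; -0.1045 0.0850 0.2321]
step 4: x^-=[-4.1785, 2.5927, 3.7267]  P^-=[0.6643 -0.1198 -0.2182; -0.1198 0.7559 0.1561; -0.2182 0.1561 0.6289]  S=[1.0458 -0.0744 0.0519; -0.0744 0.9999 -0.1127; 0.0519 -0.1127 0.8149]  K=[0.6234 0.1063 -0.0907; -0.1860 0.6999 0.0745; -0.1302 0.0844 0.6952]  nu=[-0.1142, -3.2382, -0.7248]  x^+=[-4.5281, 0.2936, 2.9645]  P^+=[0.2535 -0.0460 -0.1037; -0.0460 0.2192 0.0843; -0.1037 0.0843 0.2311]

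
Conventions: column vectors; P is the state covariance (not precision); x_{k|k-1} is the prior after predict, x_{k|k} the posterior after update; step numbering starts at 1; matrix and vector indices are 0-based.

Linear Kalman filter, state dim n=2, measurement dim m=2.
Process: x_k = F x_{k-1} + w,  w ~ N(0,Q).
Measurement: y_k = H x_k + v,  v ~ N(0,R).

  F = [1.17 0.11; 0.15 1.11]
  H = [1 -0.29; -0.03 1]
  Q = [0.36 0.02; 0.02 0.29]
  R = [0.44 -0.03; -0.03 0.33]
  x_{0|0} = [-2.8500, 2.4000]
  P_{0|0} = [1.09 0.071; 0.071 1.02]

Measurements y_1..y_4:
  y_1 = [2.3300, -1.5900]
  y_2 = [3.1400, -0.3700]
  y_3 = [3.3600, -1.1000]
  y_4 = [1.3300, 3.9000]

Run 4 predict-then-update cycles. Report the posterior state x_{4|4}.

x_post = [2.8653, 2.3786]

step 1: x^-=[-3.0705, 2.2365]  P^-=[1.8827 0.4292; 0.4292 1.5949]  S=[2.2079 -0.1161; -0.1161 1.9009]  K=[0.8092 0.2455; 0.0288 0.8340]  nu=[6.0491, -3.9186]  x^+=[0.8627, -0.8578]  P^+=[0.3684 0.0678; 0.0678 0.2764]
step 2: x^-=[0.9150, -0.8228]  P^-=[0.8850 0.2075; 0.2075 0.6614]  S=[1.2603 -0.0390; -0.0390 0.9798]  K=[0.6610 0.2111; 0.0332 0.6700]  nu=[1.9864, 0.4802]  x^+=[2.3294, -0.4350]  P^+=[0.3016 0.0589; 0.0589 0.2219]
step 3: x^-=[2.6776, -0.1334]  P^-=[0.7907 0.1774; 0.1774 0.5898]  S=[1.1774 -0.0458; -0.0458 0.9098]  K=[0.6357 0.2009; 0.0305 0.6439]  nu=[0.6437, -0.8862]  x^+=[2.9087, -0.6845]  P^+=[0.2899 0.0559; 0.0559 0.2133]
step 4: x^-=[3.3279, -0.3235]  P^-=[0.7738 0.1705; 0.1705 0.5779]  S=[1.1635 -0.0488; -0.0488 0.8984]  K=[0.6309 0.1982; 0.0293 0.6392]  nu=[-2.0917, 4.3233]  x^+=[2.8653, 2.3786]  P^+=[0.2876 0.0551; 0.0551 0.2117]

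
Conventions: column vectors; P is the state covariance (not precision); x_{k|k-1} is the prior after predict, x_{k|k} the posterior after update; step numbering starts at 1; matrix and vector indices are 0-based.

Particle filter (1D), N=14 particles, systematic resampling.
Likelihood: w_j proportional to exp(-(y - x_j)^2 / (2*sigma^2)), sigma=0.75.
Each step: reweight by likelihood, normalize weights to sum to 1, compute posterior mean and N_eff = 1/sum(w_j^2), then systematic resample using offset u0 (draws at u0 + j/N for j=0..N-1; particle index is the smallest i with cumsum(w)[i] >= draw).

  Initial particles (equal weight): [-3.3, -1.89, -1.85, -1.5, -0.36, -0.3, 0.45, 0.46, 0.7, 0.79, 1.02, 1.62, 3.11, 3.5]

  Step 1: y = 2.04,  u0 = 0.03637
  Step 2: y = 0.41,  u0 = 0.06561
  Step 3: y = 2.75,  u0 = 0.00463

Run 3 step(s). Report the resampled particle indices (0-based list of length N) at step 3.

step 1: w=[0.0000, 0.0000, 0.0000, 0.0000, 0.0024, 0.0031, 0.0433, 0.0445, 0.0830, 0.1021, 0.1623, 0.3499, 0.1479, 0.0615]  mean=1.5845  Neff=5.1129  idx=[6, 8, 9, 9, 10, 10, 11, 11, 11, 11, 11, 12, 12, 13]
step 2: w=[0.1539, 0.1431, 0.1356, 0.1356, 0.1108, 0.1108, 0.0420, 0.0420, 0.0420, 0.0420, 0.0420, 0.0002, 0.0002, 0.0000]  mean=0.9510  Neff=8.7508  idx=[0, 0, 1, 1, 2, 2, 3, 3, 4, 5, 5, 7, 9, 10]
step 3: w=[0.0066, 0.0066, 0.0174, 0.0174, 0.0240, 0.0240, 0.0240, 0.0240, 0.0510, 0.0510, 0.0510, 0.2344, 0.2344, 0.2344]  mean=1.4011  Neff=5.6956  idx=[0, 5, 8, 9, 10, 11, 11, 11, 12, 12, 12, 13, 13, 13]

resampled_idx = [0, 5, 8, 9, 10, 11, 11, 11, 12, 12, 12, 13, 13, 13]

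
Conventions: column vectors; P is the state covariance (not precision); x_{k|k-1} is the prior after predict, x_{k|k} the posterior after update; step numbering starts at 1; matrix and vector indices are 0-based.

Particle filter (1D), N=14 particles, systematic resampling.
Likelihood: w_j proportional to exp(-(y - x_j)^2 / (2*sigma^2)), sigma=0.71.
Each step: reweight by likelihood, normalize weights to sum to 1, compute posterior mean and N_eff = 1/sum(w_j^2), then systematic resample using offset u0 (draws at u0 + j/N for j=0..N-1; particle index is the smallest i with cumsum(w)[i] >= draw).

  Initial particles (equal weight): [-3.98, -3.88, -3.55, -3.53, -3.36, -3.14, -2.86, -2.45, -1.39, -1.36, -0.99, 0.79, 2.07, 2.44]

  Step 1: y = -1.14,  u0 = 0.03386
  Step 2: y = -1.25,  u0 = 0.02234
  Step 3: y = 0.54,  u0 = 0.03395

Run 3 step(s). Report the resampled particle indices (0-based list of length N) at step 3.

resampled_idx = [0, 2, 4, 6, 8, 9, 10, 10, 11, 11, 12, 12, 13, 13]

step 1: w=[0.0001, 0.0002, 0.0010, 0.0011, 0.0024, 0.0060, 0.0168, 0.0576, 0.2969, 0.3011, 0.3090, 0.0079, 0.0000, 0.0000]  mean=-1.3463  Neff=3.5971  idx=[7, 8, 8, 8, 8, 9, 9, 9, 9, 9, 10, 10, 10, 10]
step 2: w=[0.0187, 0.0764, 0.0764, 0.0764, 0.0764, 0.0769, 0.0769, 0.0769, 0.0769, 0.0769, 0.0728, 0.0728, 0.0728, 0.0728]  mean=-1.2817  Neff=13.4284  idx=[1, 1, 2, 3, 4, 5, 6, 7, 8, 9, 10, 11, 12, 13]
step 3: w=[0.0379, 0.0379, 0.0379, 0.0379, 0.0379, 0.0425, 0.0425, 0.0425, 0.0425, 0.0425, 0.1495, 0.1495, 0.1495, 0.1495]  mean=-1.1444  Neff=9.4651  idx=[0, 2, 4, 6, 8, 9, 10, 10, 11, 11, 12, 12, 13, 13]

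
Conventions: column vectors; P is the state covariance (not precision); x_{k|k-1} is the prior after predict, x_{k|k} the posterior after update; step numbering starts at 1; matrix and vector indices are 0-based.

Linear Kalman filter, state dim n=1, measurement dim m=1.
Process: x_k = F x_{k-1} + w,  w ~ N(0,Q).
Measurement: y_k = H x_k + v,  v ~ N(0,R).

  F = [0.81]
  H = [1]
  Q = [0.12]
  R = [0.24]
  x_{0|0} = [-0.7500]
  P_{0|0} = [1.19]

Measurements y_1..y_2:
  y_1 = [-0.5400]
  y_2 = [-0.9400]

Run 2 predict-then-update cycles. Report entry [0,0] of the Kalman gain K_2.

K[0,0] = 0.5045

step 1: x^-=[-0.6075]  P^-=[0.9008]  S=[1.1408]  K=[0.7896]  nu=[0.0675]  x^+=[-0.5542]  P^+=[0.1895]
step 2: x^-=[-0.4489]  P^-=[0.2443]  S=[0.4843]  K=[0.5045]  nu=[-0.4911]  x^+=[-0.6966]  P^+=[0.1211]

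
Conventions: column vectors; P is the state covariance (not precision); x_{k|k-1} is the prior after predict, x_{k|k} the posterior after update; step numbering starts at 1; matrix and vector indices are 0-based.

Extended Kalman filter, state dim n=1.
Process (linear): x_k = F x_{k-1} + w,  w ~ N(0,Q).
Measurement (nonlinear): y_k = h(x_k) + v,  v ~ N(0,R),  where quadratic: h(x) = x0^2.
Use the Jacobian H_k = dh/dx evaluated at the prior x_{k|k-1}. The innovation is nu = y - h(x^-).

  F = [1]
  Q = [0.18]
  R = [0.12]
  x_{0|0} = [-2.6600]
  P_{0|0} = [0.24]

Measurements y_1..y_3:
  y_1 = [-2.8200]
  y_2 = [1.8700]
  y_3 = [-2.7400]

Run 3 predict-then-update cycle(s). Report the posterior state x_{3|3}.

step 1: x^-=[-2.6600]  P^-=[0.4200]  H_jac=[-5.3200]  S=[12.0070]  K=[-0.1861]  nu=[-9.8956]  x^+=[-0.8185]  P^+=[0.0042]
step 2: x^-=[-0.8185]  P^-=[0.1842]  H_jac=[-1.6370]  S=[0.6136]  K=[-0.4914]  nu=[1.2000]  x^+=[-1.4082]  P^+=[0.0360]
step 3: x^-=[-1.4082]  P^-=[0.2160]  H_jac=[-2.8164]  S=[1.8335]  K=[-0.3318]  nu=[-4.7231]  x^+=[0.1590]  P^+=[0.0141]

x_post = [0.1590]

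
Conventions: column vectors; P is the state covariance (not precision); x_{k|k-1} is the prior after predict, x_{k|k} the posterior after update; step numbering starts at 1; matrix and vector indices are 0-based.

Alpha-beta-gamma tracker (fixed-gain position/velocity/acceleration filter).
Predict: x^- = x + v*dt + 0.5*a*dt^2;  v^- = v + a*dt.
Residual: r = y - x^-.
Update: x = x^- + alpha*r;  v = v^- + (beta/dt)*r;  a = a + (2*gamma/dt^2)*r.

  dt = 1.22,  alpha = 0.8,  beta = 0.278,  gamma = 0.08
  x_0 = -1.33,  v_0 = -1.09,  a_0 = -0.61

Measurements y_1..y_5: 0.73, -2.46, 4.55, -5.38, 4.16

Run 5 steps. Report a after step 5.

a_post = 0.6814

step 1: x_pred=-3.1138  r=3.8438  x^+=-0.0388  v^+=-0.9583  a^+=-0.1968
step 2: x_pred=-1.3544  r=-1.1056  x^+=-2.2389  v^+=-1.4504  a^+=-0.3157
step 3: x_pred=-4.2432  r=8.7932  x^+=2.7914  v^+=0.1682  a^+=0.6296
step 4: x_pred=3.4652  r=-8.8452  x^+=-3.6110  v^+=-1.0792  a^+=-0.3212
step 5: x_pred=-5.1666  r=9.3266  x^+=2.2947  v^+=0.6542  a^+=0.6814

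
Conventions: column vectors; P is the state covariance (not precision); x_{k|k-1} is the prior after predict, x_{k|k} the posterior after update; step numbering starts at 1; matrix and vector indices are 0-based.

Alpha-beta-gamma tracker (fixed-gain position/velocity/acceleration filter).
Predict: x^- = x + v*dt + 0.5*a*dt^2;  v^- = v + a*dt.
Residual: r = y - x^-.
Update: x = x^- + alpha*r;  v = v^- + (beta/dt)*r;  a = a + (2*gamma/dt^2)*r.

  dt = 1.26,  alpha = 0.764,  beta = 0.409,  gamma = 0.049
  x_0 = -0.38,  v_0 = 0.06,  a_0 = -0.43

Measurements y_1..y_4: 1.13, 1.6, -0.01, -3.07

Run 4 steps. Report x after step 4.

x_post = -2.5480

step 1: x_pred=-0.6457  r=1.7757  x^+=0.7109  v^+=0.0946  a^+=-0.3204
step 2: x_pred=0.5758  r=1.0242  x^+=1.3583  v^+=0.0234  a^+=-0.2572
step 3: x_pred=1.1836  r=-1.1936  x^+=0.2717  v^+=-0.6881  a^+=-0.3308
step 4: x_pred=-0.8579  r=-2.2121  x^+=-2.5480  v^+=-1.8230  a^+=-0.4674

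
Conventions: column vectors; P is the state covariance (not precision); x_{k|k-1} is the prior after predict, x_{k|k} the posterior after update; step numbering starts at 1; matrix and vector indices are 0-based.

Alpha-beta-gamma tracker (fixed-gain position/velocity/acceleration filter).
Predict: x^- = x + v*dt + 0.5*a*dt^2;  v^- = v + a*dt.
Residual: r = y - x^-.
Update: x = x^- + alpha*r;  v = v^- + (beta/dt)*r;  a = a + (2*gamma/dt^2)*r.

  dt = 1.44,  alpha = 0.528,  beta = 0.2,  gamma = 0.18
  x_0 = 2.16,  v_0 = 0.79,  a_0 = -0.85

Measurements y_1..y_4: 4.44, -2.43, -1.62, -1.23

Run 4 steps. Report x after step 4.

step 1: x_pred=2.4163  r=2.0237  x^+=3.4848  v^+=-0.1529  a^+=-0.4987
step 2: x_pred=2.7476  r=-5.1776  x^+=0.0138  v^+=-1.5901  a^+=-1.3976
step 3: x_pred=-3.7249  r=2.1049  x^+=-2.6135  v^+=-3.3102  a^+=-1.0321
step 4: x_pred=-8.4504  r=7.2204  x^+=-4.6380  v^+=-3.7937  a^+=0.2214

x_post = -4.6380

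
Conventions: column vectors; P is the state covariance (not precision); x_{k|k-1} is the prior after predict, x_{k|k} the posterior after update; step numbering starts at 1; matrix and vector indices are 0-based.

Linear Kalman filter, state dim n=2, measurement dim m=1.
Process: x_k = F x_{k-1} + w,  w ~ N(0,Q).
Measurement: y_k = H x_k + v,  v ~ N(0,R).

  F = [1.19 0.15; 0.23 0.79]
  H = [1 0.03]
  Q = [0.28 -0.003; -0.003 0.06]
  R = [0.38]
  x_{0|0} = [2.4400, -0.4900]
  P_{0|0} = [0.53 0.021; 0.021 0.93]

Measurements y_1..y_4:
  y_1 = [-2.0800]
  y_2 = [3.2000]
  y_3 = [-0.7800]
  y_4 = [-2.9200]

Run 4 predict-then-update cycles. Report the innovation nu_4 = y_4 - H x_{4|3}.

step 1: x^-=[2.8301, 0.1741]  P^-=[1.0590 0.2727; 0.2727 0.6761]  S=[1.4559]  K=[0.7330; 0.2013]  nu=[-4.9153]  x^+=[-0.7726, -0.8151]  P^+=[0.2768 0.0580; 0.0580 0.6171]
step 2: x^-=[-1.0417, -0.8217]  P^-=[0.7065 0.2024; 0.2024 0.4808]  S=[1.0991]  K=[0.6483; 0.1973]  nu=[4.2664]  x^+=[1.7244, 0.0199]  P^+=[0.2445 0.0618; 0.0618 0.4381]
step 3: x^-=[2.0550, 0.4123]  P^-=[0.6582 0.1761; 0.1761 0.3688]  S=[1.0491]  K=[0.6324; 0.1784]  nu=[-2.8474]  x^+=[0.2542, -0.0956]  P^+=[0.2386 0.0577; 0.0577 0.3354]
step 4: x^-=[0.2882, -0.0171]  P^-=[0.6460 0.1583; 0.1583 0.3029]  S=[1.0358]  K=[0.6283; 0.1616]  nu=[-3.2077]  x^+=[-1.7271, -0.5355]  P^+=[0.2372 0.0531; 0.0531 0.2759]

innov = [-3.2077]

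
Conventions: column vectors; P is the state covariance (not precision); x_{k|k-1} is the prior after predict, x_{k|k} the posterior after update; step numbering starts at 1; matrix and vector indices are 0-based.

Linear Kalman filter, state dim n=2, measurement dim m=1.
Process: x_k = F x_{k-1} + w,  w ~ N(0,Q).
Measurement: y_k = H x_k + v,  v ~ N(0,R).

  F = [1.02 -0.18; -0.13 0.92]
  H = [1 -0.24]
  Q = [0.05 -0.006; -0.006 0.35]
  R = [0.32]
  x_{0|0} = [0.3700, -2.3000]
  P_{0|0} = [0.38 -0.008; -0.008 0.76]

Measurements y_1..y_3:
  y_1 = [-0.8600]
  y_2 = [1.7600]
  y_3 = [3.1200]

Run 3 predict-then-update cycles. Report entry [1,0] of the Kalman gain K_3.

K[1,0] = -0.5879

step 1: x^-=[0.7914, -2.1641]  P^-=[0.4729 -0.1899; -0.1899 1.0016]  S=[0.9418]  K=[0.5506; -0.4569]  nu=[-2.1708]  x^+=[-0.4037, -1.1722]  P^+=[0.1875 0.0470; 0.0470 0.8050]
step 2: x^-=[-0.2008, -1.0259]  P^-=[0.2539 -0.1190; -0.1190 1.0233]  S=[0.6899]  K=[0.4093; -0.5284]  nu=[1.7146]  x^+=[0.5010, -1.9320]  P^+=[0.1383 0.0303; 0.0303 0.8306]
step 3: x^-=[0.8588, -1.8425]  P^-=[0.2096 -0.1328; -0.1328 1.0481]  S=[0.6537]  K=[0.3694; -0.5879]  nu=[1.8190]  x^+=[1.5308, -2.9119]  P^+=[0.1204 0.0092; 0.0092 0.8222]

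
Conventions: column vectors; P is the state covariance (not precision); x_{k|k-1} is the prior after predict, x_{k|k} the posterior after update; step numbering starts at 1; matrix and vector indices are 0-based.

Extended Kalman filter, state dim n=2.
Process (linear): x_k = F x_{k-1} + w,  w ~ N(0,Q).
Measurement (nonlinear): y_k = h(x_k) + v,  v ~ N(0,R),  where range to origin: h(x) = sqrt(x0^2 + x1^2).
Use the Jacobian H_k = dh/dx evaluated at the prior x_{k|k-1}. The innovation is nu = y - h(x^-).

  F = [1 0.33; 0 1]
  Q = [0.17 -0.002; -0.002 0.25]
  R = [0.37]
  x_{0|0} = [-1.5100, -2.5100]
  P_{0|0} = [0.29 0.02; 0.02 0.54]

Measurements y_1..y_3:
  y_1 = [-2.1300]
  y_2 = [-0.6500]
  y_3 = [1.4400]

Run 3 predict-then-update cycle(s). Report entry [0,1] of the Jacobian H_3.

H_jac[0,1] = -0.9055

step 1: x^-=[-2.3383, -2.5100]  P^-=[0.5320 0.1962; 0.1962 0.7900]  H_jac=[-0.6816 -0.7317]  S=[1.2358]  K=[-0.4096; -0.5759]  nu=[-5.5604]  x^+=[-0.0608, 0.6925]  P^+=[0.3247 -0.0953; -0.0953 0.3801]
step 2: x^-=[0.1677, 0.6925]  P^-=[0.4731 0.0281; 0.0281 0.6301]  H_jac=[0.2354 0.9719]  S=[1.0042]  K=[0.1381; 0.6164]  nu=[-1.3625]  x^+=[-0.0204, -0.1473]  P^+=[0.4540 -0.0574; -0.0574 0.2486]
step 3: x^-=[-0.0690, -0.1473]  P^-=[0.6132 0.0226; 0.0226 0.4986]  H_jac=[-0.4243 -0.9055]  S=[0.9066]  K=[-0.3096; -0.5086]  nu=[1.2773]  x^+=[-0.4645, -0.7969]  P^+=[0.5263 -0.1201; -0.1201 0.2641]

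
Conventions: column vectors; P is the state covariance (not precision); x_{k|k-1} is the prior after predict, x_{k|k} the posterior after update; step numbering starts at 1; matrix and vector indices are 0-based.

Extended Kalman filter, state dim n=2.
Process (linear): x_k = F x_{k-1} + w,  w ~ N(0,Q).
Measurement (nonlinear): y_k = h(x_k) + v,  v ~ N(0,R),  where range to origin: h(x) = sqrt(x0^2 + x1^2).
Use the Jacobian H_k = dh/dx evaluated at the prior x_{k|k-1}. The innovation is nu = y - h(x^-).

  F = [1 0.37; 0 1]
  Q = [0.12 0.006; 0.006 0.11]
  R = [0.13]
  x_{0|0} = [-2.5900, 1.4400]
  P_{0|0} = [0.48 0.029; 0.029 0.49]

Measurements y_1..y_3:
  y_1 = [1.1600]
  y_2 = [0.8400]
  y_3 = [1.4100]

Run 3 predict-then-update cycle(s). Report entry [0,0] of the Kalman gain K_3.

K[0,0] = -0.3693

step 1: x^-=[-2.0572, 1.4400]  P^-=[0.6885 0.2163; 0.2163 0.6000]  H_jac=[-0.8192 0.5735]  S=[0.5862]  K=[-0.7507; 0.2847]  nu=[-1.3511]  x^+=[-1.0429, 1.0554]  P^+=[0.3582 0.3416; 0.3416 0.5525]
step 2: x^-=[-0.6525, 1.0554]  P^-=[0.8066 0.5520; 0.5520 0.6625]  H_jac=[-0.5258 0.8506]  S=[0.3386]  K=[0.1340; 0.8071]  nu=[-0.4008]  x^+=[-0.7062, 0.7319]  P^+=[0.8005 0.5154; 0.5154 0.4420]
step 3: x^-=[-0.4353, 0.7319]  P^-=[1.3624 0.6849; 0.6849 0.5520]  H_jac=[-0.5112 0.8595]  S=[0.2919]  K=[-0.3693; 0.4257]  nu=[0.5584]  x^+=[-0.6416, 0.9696]  P^+=[1.3226 0.7308; 0.7308 0.4991]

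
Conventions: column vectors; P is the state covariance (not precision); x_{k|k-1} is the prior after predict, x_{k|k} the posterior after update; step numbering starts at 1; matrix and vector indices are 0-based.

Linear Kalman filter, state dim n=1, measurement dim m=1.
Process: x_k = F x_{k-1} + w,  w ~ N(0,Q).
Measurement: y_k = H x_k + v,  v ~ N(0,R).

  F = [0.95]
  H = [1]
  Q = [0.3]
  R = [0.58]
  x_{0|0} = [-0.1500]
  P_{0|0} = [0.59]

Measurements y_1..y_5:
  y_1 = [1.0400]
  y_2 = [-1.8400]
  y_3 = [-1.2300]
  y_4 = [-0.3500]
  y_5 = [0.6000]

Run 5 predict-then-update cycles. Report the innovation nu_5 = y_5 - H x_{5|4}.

innov = [1.1940]

step 1: x^-=[-0.1425]  P^-=[0.8325]  S=[1.4125]  K=[0.5894]  nu=[1.1825]  x^+=[0.5544]  P^+=[0.3418]
step 2: x^-=[0.5267]  P^-=[0.6085]  S=[1.1885]  K=[0.5120]  nu=[-2.3667]  x^+=[-0.6850]  P^+=[0.2970]
step 3: x^-=[-0.6508]  P^-=[0.5680]  S=[1.1480]  K=[0.4948]  nu=[-0.5792]  x^+=[-0.9374]  P^+=[0.2870]
step 4: x^-=[-0.8905]  P^-=[0.5590]  S=[1.1390]  K=[0.4908]  nu=[0.5405]  x^+=[-0.6252]  P^+=[0.2847]
step 5: x^-=[-0.5940]  P^-=[0.5569]  S=[1.1369]  K=[0.4898]  nu=[1.1940]  x^+=[-0.0091]  P^+=[0.2841]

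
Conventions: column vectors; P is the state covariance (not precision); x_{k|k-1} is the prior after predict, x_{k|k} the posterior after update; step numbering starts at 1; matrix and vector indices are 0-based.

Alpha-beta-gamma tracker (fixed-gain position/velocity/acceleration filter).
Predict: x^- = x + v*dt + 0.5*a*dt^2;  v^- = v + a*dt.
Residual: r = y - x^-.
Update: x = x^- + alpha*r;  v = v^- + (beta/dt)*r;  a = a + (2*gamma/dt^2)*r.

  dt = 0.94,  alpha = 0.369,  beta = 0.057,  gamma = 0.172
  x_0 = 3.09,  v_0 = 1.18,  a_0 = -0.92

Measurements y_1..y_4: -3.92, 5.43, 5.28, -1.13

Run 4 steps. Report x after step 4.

step 1: x_pred=3.7927  r=-7.7127  x^+=0.9467  v^+=-0.1525  a^+=-3.9227
step 2: x_pred=-0.9296  r=6.3596  x^+=1.4171  v^+=-3.4542  a^+=-1.4468
step 3: x_pred=-2.4691  r=7.7491  x^+=0.3903  v^+=-4.3443  a^+=1.5701
step 4: x_pred=-2.9996  r=1.8696  x^+=-2.3097  v^+=-2.7551  a^+=2.2979

x_post = -2.3097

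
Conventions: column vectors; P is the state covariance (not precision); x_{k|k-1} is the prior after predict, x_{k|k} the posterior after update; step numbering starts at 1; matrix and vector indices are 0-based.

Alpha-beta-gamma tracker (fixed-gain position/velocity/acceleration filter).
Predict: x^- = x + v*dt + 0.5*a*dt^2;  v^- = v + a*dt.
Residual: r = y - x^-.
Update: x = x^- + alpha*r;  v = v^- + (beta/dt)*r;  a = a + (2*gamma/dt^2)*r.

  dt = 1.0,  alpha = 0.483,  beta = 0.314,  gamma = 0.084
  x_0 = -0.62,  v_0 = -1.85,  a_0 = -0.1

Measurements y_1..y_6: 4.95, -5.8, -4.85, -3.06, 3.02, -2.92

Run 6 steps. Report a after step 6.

step 1: x_pred=-2.5200  r=7.4700  x^+=1.0880  v^+=0.3956  a^+=1.1550
step 2: x_pred=2.0611  r=-7.8611  x^+=-1.7358  v^+=-0.9178  a^+=-0.1657
step 3: x_pred=-2.7365  r=-2.1135  x^+=-3.7573  v^+=-1.7472  a^+=-0.5208
step 4: x_pred=-5.7649  r=2.7049  x^+=-4.4584  v^+=-1.4186  a^+=-0.0663
step 5: x_pred=-5.9102  r=8.9302  x^+=-1.5969  v^+=1.3191  a^+=1.4339
step 6: x_pred=0.4392  r=-3.3592  x^+=-1.1833  v^+=1.6983  a^+=0.8696

a_post = 0.8696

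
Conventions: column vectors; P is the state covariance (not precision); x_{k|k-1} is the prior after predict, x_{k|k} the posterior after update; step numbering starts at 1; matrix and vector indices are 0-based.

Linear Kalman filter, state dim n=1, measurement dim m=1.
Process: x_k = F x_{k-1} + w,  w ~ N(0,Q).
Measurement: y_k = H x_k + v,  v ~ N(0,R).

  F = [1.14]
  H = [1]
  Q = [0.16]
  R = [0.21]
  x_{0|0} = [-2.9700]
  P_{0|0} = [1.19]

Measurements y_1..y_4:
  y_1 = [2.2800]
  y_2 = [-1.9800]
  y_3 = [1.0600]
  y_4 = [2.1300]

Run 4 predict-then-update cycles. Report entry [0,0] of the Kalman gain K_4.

step 1: x^-=[-3.3858]  P^-=[1.7065]  S=[1.9165]  K=[0.8904]  nu=[5.6658]  x^+=[1.6592]  P^+=[0.1870]
step 2: x^-=[1.8915]  P^-=[0.4030]  S=[0.6130]  K=[0.6574]  nu=[-3.8715]  x^+=[-0.6537]  P^+=[0.1381]
step 3: x^-=[-0.7453]  P^-=[0.3394]  S=[0.5494]  K=[0.6178]  nu=[1.8053]  x^+=[0.3700]  P^+=[0.1297]
step 4: x^-=[0.4218]  P^-=[0.3286]  S=[0.5386]  K=[0.6101]  nu=[1.7082]  x^+=[1.4640]  P^+=[0.1281]

K[0,0] = 0.6101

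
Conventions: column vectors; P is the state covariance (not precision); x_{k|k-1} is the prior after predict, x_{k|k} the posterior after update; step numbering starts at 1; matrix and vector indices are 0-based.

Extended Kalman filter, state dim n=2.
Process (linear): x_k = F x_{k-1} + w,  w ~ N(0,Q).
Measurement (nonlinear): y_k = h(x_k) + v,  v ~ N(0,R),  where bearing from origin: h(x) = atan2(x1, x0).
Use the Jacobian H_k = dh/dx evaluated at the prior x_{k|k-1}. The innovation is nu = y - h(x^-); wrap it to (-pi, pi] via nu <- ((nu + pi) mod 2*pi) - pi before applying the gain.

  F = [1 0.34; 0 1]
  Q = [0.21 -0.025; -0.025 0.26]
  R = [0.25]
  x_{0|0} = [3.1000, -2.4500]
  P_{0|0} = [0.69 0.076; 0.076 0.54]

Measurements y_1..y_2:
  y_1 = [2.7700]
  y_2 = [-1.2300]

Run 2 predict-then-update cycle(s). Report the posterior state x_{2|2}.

x_post = [-0.6908, -4.0805]

step 1: x^-=[2.2670, -2.4500]  P^-=[1.0141 0.2346; 0.2346 0.8000]  H_jac=[0.2199 0.2035]  S=[0.3531]  K=[0.7666; 0.6070]  nu=[-2.6890]  x^+=[0.2056, -4.0822]  P^+=[0.8066 0.0703; 0.0703 0.6699]
step 2: x^-=[-1.1824, -4.0822]  P^-=[1.1418 0.2730; 0.2730 0.9299]  H_jac=[0.2260 -0.0655]  S=[0.3042]  K=[0.7895; 0.0027]  nu=[0.6227]  x^+=[-0.6908, -4.0805]  P^+=[0.9522 0.2724; 0.2724 0.9299]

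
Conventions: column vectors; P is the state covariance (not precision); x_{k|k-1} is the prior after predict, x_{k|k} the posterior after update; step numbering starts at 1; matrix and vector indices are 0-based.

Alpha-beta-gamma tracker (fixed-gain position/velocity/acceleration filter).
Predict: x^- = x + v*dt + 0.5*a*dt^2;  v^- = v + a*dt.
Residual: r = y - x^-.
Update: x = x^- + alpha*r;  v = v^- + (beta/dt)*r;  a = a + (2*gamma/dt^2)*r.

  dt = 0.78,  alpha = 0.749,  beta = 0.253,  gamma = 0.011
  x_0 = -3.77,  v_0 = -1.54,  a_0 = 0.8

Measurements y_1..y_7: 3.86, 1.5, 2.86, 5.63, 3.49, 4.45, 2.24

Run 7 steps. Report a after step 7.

step 1: x_pred=-4.7278  r=8.5878  x^+=1.7045  v^+=1.8695  a^+=1.1105
step 2: x_pred=3.5005  r=-2.0005  x^+=2.0021  v^+=2.0869  a^+=1.0382
step 3: x_pred=3.9457  r=-1.0857  x^+=3.1325  v^+=2.5445  a^+=0.9989
step 4: x_pred=5.4211  r=0.2089  x^+=5.5776  v^+=3.3914  a^+=1.0065
step 5: x_pred=8.5291  r=-5.0391  x^+=4.7548  v^+=2.5420  a^+=0.8243
step 6: x_pred=6.9883  r=-2.5383  x^+=5.0871  v^+=2.3616  a^+=0.7325
step 7: x_pred=7.1520  r=-4.9120  x^+=3.4729  v^+=1.3397  a^+=0.5549

a_post = 0.5549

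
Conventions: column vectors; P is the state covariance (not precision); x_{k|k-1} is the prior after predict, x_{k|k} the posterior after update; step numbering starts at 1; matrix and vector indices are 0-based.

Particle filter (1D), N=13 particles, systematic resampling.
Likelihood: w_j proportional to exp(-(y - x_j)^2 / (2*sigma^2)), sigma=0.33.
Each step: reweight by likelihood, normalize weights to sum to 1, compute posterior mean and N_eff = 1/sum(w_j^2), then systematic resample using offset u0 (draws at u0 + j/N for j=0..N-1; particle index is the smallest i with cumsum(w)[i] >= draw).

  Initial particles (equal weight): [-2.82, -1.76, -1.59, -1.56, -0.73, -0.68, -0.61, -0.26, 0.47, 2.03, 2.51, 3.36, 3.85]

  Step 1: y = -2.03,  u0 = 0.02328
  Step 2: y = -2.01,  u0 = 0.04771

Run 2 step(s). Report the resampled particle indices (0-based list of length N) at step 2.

step 1: w=[0.0368, 0.4625, 0.2657, 0.2344, 0.0003, 0.0002, 0.0001, 0.0000, 0.0000, 0.0000, 0.0000, 0.0000, 0.0000]  mean=-1.7064  Neff=2.9338  idx=[0, 1, 1, 1, 1, 1, 1, 2, 2, 2, 3, 3, 3]
step 2: w=[0.0070, 0.1061, 0.1061, 0.1061, 0.1061, 0.1061, 0.1061, 0.0629, 0.0629, 0.0629, 0.0558, 0.0558, 0.0558]  mean=-1.7018  Neff=11.2528  idx=[1, 2, 2, 3, 4, 5, 5, 6, 7, 8, 9, 11, 12]

resampled_idx = [1, 2, 2, 3, 4, 5, 5, 6, 7, 8, 9, 11, 12]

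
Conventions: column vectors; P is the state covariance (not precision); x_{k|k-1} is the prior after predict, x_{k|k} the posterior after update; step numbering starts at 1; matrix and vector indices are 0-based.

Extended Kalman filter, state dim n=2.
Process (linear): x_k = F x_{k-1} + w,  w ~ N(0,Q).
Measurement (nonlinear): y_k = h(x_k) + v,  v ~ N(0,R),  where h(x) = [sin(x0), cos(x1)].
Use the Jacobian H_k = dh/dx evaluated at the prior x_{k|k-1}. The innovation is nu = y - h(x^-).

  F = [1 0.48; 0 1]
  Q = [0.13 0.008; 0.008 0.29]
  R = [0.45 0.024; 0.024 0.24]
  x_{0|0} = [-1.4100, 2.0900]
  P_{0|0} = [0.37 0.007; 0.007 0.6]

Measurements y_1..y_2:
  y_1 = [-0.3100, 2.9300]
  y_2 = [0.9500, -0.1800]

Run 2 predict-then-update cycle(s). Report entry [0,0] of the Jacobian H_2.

step 1: x^-=[-0.4068, 2.0900]  P^-=[0.6450 0.3030; 0.3030 0.8900]  H_jac=[0.9184 0.0000; 0.0000 -0.8682]  S=[0.9940 -0.2176; -0.2176 0.9109]  K=[0.5621 -0.1545; 0.0994 -0.8246]  nu=[0.0857, 3.4262]  x^+=[-0.8881, -0.7266]  P^+=[0.2714 0.0272; 0.0272 0.2252]
step 2: x^-=[-1.2369, -0.7266]  P^-=[0.4793 0.1433; 0.1433 0.5152]  H_jac=[0.3278 0.0000; 0.0000 0.6643]  S=[0.5015 0.0552; 0.0552 0.4674]  K=[0.2947 0.1688; 0.0132 0.7307]  nu=[1.8948, -0.9275]  x^+=[-0.8350, -1.3793]  P^+=[0.4170 0.0716; 0.0716 0.2645]

H_jac[0,0] = 0.3278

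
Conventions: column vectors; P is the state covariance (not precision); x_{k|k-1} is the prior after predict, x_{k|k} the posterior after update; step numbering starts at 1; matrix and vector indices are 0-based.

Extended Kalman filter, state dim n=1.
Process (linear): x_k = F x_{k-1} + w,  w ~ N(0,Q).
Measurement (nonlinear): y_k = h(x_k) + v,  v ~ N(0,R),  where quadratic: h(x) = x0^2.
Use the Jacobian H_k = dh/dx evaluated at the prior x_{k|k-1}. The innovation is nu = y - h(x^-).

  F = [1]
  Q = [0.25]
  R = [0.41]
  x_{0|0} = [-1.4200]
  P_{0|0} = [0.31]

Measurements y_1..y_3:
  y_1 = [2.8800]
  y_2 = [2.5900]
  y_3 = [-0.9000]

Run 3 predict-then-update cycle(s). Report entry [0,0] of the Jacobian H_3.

step 1: x^-=[-1.4200]  P^-=[0.5600]  H_jac=[-2.8400]  S=[4.9267]  K=[-0.3228]  nu=[0.8636]  x^+=[-1.6988]  P^+=[0.0466]
step 2: x^-=[-1.6988]  P^-=[0.2966]  H_jac=[-3.3976]  S=[3.8338]  K=[-0.2629]  nu=[-0.2958]  x^+=[-1.6210]  P^+=[0.0317]
step 3: x^-=[-1.6210]  P^-=[0.2817]  H_jac=[-3.2420]  S=[3.3711]  K=[-0.2709]  nu=[-3.5277]  x^+=[-0.6652]  P^+=[0.0343]

H_jac[0,0] = -3.2420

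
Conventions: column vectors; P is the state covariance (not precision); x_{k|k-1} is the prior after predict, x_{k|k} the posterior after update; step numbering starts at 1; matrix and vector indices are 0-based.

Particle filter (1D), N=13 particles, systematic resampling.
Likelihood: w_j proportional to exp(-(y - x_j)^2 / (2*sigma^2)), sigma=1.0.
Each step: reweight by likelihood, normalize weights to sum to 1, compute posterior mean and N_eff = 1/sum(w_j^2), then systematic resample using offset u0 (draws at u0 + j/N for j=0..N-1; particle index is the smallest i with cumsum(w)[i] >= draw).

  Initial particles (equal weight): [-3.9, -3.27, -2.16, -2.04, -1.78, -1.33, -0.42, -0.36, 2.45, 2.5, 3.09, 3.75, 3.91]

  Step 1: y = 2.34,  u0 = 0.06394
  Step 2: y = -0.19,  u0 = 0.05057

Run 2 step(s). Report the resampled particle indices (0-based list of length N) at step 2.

resampled_idx = [0, 0, 1, 2, 2, 3, 3, 4, 4, 5, 6, 6, 8]

step 1: w=[0.0000, 0.0000, 0.0000, 0.0000, 0.0001, 0.0003, 0.0064, 0.0076, 0.2883, 0.2864, 0.2190, 0.1073, 0.0846]  mean=2.8260  Neff=4.3132  idx=[8, 8, 8, 8, 9, 9, 9, 10, 10, 10, 11, 11, 12]
step 2: w=[0.1406, 0.1406, 0.1406, 0.1406, 0.1231, 0.1231, 0.1231, 0.0211, 0.0211, 0.0211, 0.0020, 0.0020, 0.0010]  mean=2.5156  Neff=7.9449  idx=[0, 0, 1, 2, 2, 3, 3, 4, 4, 5, 6, 6, 8]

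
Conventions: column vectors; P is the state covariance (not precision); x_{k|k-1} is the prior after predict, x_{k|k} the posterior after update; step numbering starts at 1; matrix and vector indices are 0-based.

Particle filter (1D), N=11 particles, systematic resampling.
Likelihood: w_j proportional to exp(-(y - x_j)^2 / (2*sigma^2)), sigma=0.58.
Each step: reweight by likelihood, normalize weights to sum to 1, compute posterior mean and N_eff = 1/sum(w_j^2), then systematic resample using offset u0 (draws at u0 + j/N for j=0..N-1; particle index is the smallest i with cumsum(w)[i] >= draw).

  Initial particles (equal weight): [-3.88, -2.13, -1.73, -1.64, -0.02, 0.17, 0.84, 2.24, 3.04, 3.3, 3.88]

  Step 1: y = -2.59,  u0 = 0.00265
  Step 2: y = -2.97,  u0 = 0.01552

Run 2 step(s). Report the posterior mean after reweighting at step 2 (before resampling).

post_mean = -2.2609

step 1: w=[0.0598, 0.5182, 0.2364, 0.1856, 0.0000, 0.0000, 0.0000, 0.0000, 0.0000, 0.0000, 0.0000]  mean=-2.0491  Neff=2.7594  idx=[0, 1, 1, 1, 1, 1, 1, 2, 2, 3, 3]
step 2: w=[0.1065, 0.1278, 0.1278, 0.1278, 0.1278, 0.1278, 0.1278, 0.0371, 0.0371, 0.0263, 0.0263]  mean=-2.2609  Neff=8.8148  idx=[0, 0, 1, 2, 3, 3, 4, 5, 5, 6, 8]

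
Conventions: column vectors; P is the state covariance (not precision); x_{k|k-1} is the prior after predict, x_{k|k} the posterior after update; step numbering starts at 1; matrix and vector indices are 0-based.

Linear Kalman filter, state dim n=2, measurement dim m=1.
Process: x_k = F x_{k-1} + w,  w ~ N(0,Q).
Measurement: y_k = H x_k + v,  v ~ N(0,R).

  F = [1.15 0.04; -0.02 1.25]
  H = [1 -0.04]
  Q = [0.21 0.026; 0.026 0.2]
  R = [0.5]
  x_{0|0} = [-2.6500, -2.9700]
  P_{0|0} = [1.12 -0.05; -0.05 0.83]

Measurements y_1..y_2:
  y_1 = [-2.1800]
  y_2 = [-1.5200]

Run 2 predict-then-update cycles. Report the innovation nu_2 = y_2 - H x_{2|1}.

step 1: x^-=[-3.1663, -3.6595]  P^-=[1.6879 -0.0301; -0.0301 1.4998]  S=[2.1927]  K=[0.7703; -0.0411]  nu=[0.8399]  x^+=[-2.5193, -3.6940]  P^+=[0.3867 0.0393; 0.0393 1.4961]
step 2: x^-=[-3.0449, -4.5671]  P^-=[0.7275 0.1484; 0.1484 2.5359]  S=[1.2197]  K=[0.5916; 0.0385]  nu=[1.3423]  x^+=[-2.2509, -4.5155]  P^+=[0.3006 0.1206; 0.1206 2.5341]

innov = [1.3423]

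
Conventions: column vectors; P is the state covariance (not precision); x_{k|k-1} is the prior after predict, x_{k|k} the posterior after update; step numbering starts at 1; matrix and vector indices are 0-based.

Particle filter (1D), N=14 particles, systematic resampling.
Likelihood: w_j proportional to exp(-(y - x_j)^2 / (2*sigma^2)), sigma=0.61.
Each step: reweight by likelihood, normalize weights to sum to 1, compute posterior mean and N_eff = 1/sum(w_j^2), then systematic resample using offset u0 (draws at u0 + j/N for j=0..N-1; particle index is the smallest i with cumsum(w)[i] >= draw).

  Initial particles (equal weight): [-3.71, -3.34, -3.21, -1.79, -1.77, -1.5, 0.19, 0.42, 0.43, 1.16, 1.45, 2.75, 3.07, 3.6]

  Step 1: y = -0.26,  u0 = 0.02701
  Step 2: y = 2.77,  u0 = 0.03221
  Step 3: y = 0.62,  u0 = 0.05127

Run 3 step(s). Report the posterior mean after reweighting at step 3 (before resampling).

post_mean = 0.3975

step 1: w=[0.0000, 0.0000, 0.0000, 0.0202, 0.0219, 0.0595, 0.3578, 0.2523, 0.2477, 0.0313, 0.0092, 0.0000, 0.0000, 0.0000]  mean=0.1659  Neff=3.8679  idx=[4, 5, 6, 6, 6, 6, 6, 7, 7, 7, 8, 8, 8, 8]
step 2: w=[0.0000, 0.0000, 0.0261, 0.0261, 0.0261, 0.0261, 0.0261, 0.1198, 0.1198, 0.1198, 0.1276, 0.1276, 0.1276, 0.1276]  mean=0.3951  Neff=8.9673  idx=[3, 5, 7, 7, 8, 9, 9, 10, 10, 11, 12, 12, 13, 13]
step 3: w=[0.0602, 0.0602, 0.0731, 0.0731, 0.0731, 0.0731, 0.0731, 0.0735, 0.0735, 0.0735, 0.0735, 0.0735, 0.0735, 0.0735]  mean=0.3975  Neff=13.9420  idx=[0, 2, 3, 3, 4, 5, 6, 7, 8, 9, 10, 11, 12, 13]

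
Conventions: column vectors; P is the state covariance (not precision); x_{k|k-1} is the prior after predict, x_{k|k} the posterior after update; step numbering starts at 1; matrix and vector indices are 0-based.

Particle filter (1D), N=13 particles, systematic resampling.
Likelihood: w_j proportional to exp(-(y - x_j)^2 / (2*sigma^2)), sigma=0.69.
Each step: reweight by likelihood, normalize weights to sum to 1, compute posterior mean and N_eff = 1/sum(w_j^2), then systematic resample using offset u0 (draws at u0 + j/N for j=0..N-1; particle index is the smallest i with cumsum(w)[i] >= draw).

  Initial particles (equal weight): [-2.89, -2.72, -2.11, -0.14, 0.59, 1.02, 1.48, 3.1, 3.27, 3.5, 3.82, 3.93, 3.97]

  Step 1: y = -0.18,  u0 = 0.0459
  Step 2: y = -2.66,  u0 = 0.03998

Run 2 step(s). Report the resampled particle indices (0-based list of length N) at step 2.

resampled_idx = [0, 0, 1, 1, 2, 2, 3, 4, 4, 5, 5, 6, 6]

step 1: w=[0.0002, 0.0006, 0.0109, 0.5449, 0.2928, 0.1203, 0.0302, 0.0000, 0.0000, 0.0000, 0.0000, 0.0000, 0.0000]  mean=0.2385  Neff=2.5117  idx=[3, 3, 3, 3, 3, 3, 3, 4, 4, 4, 4, 5, 5]
step 2: w=[0.1419, 0.1419, 0.1419, 0.1419, 0.1419, 0.1419, 0.1419, 0.0017, 0.0017, 0.0017, 0.0017, 0.0001, 0.0001]  mean=-0.1349  Neff=7.0978  idx=[0, 0, 1, 1, 2, 2, 3, 4, 4, 5, 5, 6, 6]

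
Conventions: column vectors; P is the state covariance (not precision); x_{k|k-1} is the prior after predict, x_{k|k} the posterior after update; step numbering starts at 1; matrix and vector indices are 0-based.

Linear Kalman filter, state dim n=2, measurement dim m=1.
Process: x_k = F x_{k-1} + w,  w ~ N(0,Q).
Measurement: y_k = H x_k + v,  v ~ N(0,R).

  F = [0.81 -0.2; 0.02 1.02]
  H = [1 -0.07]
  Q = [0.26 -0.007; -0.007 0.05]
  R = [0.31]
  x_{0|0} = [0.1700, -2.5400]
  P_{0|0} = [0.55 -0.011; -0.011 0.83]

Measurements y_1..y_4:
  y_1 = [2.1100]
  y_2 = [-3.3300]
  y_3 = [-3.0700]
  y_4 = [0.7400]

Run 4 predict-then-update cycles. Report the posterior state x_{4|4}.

x_post = [-0.3076, -1.2851]

step 1: x^-=[0.6457, -2.5874]  P^-=[0.6576 -0.1765; -0.1765 0.9133]  S=[0.9968]  K=[0.6721; -0.2412]  nu=[1.2832]  x^+=[1.5082, -2.8968]  P^+=[0.2073 -0.0149; -0.0149 0.8553]
step 2: x^-=[1.8010, -2.9246]  P^-=[0.4351 -0.1904; -0.1904 0.9394]  S=[0.7763]  K=[0.5776; -0.3299]  nu=[-5.3357]  x^+=[-1.2808, -1.1642]  P^+=[0.1761 -0.0424; -0.0424 0.8549]
step 3: x^-=[-0.8046, -1.2131]  P^-=[0.4235 -0.2134; -0.2134 0.9377]  S=[0.7679]  K=[0.5709; -0.3634]  nu=[-2.3503]  x^+=[-2.1464, -0.3590]  P^+=[0.1732 -0.0541; -0.0541 0.8363]
step 4: x^-=[-1.6668, -0.4092]  P^-=[0.4246 -0.2193; -0.2193 0.9180]  S=[0.7698]  K=[0.5715; -0.3683]  nu=[2.3781]  x^+=[-0.3076, -1.2851]  P^+=[0.1732 -0.0572; -0.0572 0.8135]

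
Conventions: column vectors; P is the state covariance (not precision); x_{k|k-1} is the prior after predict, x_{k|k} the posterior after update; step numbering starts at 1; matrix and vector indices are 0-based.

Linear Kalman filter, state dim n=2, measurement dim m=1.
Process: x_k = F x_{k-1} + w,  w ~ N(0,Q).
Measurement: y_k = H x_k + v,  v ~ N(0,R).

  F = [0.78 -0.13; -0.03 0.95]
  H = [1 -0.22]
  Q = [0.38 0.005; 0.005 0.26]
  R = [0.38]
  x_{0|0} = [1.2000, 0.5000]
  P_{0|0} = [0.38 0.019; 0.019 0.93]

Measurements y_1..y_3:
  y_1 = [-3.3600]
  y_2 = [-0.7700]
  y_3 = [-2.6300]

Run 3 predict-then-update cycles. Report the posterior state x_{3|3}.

step 1: x^-=[0.8710, 0.4390]  P^-=[0.6231 -0.1046; -0.1046 1.0986]  S=[1.1022]  K=[0.5861; -0.3142]  nu=[-4.1344]  x^+=[-1.5523, 1.7379]  P^+=[0.2444 0.0984; 0.0984 0.9898]
step 2: x^-=[-1.4367, 1.6975]  P^-=[0.5255 -0.0497; -0.0497 1.1479]  S=[0.9829]  K=[0.5457; -0.3075]  nu=[1.0402]  x^+=[-0.8691, 1.3777]  P^+=[0.2327 0.1153; 0.1153 1.0550]
step 3: x^-=[-0.8570, 1.3349]  P^-=[0.5161 -0.0449; -0.0449 1.2058]  S=[0.9742]  K=[0.5399; -0.3184]  nu=[-1.4793]  x^+=[-1.6556, 1.8059]  P^+=[0.2321 0.1226; 0.1226 1.1070]

x_post = [-1.6556, 1.8059]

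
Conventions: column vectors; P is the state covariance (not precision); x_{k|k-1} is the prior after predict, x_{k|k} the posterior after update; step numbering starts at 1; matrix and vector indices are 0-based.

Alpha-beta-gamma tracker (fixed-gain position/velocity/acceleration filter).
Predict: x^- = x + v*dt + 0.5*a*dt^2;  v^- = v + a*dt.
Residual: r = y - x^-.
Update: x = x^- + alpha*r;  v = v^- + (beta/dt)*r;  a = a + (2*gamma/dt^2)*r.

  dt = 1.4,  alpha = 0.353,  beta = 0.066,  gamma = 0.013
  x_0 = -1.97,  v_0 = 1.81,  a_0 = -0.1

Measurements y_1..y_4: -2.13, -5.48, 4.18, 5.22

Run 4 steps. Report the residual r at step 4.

resid = 2.4754

step 1: x_pred=0.4660  r=-2.5960  x^+=-0.4504  v^+=1.5476  a^+=-0.1344
step 2: x_pred=1.5845  r=-7.0645  x^+=-0.9093  v^+=1.0264  a^+=-0.2281
step 3: x_pred=0.3041  r=3.8759  x^+=1.6723  v^+=0.8897  a^+=-0.1767
step 4: x_pred=2.7446  r=2.4754  x^+=3.6184  v^+=0.7589  a^+=-0.1439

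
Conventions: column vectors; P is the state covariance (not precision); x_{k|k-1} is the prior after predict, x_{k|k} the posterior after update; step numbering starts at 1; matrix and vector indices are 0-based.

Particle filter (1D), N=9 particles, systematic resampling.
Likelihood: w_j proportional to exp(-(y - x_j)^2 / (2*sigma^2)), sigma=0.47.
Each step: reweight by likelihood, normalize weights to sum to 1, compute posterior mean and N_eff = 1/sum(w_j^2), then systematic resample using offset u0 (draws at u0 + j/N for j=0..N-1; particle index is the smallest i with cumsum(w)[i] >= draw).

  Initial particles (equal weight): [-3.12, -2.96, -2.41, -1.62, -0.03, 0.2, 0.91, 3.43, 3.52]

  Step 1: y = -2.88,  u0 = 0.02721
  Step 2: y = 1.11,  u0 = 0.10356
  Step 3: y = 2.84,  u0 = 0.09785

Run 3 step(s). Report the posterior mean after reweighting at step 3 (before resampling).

step 1: w=[0.3515, 0.3947, 0.2429, 0.0110, 0.0000, 0.0000, 0.0000, 0.0000, 0.0000]  mean=-2.8679  Neff=2.9552  idx=[0, 0, 0, 1, 1, 1, 1, 2, 2]
step 2: w=[0.0000, 0.0000, 0.0000, 0.0000, 0.0000, 0.0000, 0.0000, 0.4999, 0.4999]  mean=-2.4101  Neff=2.0007  idx=[7, 7, 7, 7, 8, 8, 8, 8, 8]
step 3: w=[0.1111, 0.1111, 0.1111, 0.1111, 0.1111, 0.1111, 0.1111, 0.1111, 0.1111]  mean=-2.4100  Neff=9.0000  idx=[0, 1, 2, 3, 4, 5, 6, 7, 8]

post_mean = -2.4100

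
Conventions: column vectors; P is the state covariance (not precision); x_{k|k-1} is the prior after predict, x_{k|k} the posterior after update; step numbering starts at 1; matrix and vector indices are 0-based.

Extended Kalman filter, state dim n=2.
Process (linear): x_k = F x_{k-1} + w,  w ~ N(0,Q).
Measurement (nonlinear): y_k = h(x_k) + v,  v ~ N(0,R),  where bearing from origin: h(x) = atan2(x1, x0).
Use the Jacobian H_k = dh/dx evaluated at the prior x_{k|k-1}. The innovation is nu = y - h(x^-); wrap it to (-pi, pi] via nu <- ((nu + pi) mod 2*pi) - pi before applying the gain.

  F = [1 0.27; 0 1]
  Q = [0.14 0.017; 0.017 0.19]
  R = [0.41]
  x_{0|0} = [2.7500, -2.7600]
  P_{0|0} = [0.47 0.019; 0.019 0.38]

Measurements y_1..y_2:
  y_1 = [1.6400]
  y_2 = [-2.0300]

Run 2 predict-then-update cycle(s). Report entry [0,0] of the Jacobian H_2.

step 1: x^-=[2.0048, -2.7600]  P^-=[0.6480 0.1386; 0.1386 0.5700]  H_jac=[0.2372 0.1723]  S=[0.4747]  K=[0.3741; 0.2761]  nu=[2.5826]  x^+=[2.9708, -2.0469]  P^+=[0.5815 0.0896; 0.0896 0.5338]
step 2: x^-=[2.4182, -2.0469]  P^-=[0.8088 0.2507; 0.2507 0.7238]  H_jac=[0.2039 0.2409]  S=[0.5103]  K=[0.4416; 0.4419]  nu=[-1.3276]  x^+=[1.8319, -2.6336]  P^+=[0.7093 0.1511; 0.1511 0.6242]

H_jac[0,0] = 0.2039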